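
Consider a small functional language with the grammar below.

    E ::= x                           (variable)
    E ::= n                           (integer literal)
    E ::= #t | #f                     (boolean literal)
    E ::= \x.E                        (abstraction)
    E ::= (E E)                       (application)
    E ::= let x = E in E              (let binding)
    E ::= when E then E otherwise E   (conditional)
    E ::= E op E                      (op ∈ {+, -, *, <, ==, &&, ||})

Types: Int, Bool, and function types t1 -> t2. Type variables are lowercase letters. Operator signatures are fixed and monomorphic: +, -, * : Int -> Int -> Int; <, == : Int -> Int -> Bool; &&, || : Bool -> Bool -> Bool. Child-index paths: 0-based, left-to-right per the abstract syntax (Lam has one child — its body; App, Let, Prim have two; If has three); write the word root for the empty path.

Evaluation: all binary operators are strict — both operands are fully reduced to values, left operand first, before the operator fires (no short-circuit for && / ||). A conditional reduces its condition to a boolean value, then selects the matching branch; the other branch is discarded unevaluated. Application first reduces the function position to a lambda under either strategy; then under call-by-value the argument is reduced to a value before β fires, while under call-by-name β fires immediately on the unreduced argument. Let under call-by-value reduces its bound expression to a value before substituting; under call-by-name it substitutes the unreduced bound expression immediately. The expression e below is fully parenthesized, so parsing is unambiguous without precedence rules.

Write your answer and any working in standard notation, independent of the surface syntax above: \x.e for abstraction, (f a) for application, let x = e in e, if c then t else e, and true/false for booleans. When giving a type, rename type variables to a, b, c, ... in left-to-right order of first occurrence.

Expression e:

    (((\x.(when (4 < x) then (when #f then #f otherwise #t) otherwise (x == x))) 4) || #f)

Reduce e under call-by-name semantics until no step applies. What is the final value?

Answer: true

Working:
step 0: (((\x.(if (4 < x) then (if false then false else true) else (x == x))) 4) || false)
step 1: [beta@0] ((if (4 < 4) then (if false then false else true) else (4 == 4)) || false)
step 2: [delta@0.0] ((if false then (if false then false else true) else (4 == 4)) || false)
step 3: [if@0] ((4 == 4) || false)
step 4: [delta@0] (true || false)
step 5: [delta@root] true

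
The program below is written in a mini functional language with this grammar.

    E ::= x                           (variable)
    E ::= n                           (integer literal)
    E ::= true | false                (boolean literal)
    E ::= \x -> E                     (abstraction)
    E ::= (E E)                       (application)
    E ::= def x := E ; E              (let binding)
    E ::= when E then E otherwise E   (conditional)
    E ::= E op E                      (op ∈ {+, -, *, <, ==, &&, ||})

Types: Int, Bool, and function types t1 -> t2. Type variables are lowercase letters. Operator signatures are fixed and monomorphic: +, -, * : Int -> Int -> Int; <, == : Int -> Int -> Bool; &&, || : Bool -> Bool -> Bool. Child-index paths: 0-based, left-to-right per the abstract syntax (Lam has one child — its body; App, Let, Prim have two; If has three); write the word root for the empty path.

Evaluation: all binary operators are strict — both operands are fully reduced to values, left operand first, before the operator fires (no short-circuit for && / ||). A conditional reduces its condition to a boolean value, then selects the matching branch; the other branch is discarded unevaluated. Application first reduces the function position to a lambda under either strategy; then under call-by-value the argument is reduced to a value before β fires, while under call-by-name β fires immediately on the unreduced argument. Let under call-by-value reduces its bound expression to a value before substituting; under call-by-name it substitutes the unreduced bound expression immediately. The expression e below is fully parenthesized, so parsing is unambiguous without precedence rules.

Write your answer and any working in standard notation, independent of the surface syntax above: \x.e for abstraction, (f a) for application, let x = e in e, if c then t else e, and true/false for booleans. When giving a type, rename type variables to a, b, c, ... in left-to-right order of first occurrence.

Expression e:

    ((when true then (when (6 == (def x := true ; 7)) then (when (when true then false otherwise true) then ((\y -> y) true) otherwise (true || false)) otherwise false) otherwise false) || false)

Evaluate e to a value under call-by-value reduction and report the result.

Answer: false

Trace:
step 0: ((if true then (if (6 == (let x = true in 7)) then (if (if true then false else true) then ((\y.y) true) else (true || false)) else false) else false) || false)
step 1: [if@0] ((if (6 == (let x = true in 7)) then (if (if true then false else true) then ((\y.y) true) else (true || false)) else false) || false)
step 2: [let@0.0.1] ((if (6 == 7) then (if (if true then false else true) then ((\y.y) true) else (true || false)) else false) || false)
step 3: [delta@0.0] ((if false then (if (if true then false else true) then ((\y.y) true) else (true || false)) else false) || false)
step 4: [if@0] (false || false)
step 5: [delta@root] false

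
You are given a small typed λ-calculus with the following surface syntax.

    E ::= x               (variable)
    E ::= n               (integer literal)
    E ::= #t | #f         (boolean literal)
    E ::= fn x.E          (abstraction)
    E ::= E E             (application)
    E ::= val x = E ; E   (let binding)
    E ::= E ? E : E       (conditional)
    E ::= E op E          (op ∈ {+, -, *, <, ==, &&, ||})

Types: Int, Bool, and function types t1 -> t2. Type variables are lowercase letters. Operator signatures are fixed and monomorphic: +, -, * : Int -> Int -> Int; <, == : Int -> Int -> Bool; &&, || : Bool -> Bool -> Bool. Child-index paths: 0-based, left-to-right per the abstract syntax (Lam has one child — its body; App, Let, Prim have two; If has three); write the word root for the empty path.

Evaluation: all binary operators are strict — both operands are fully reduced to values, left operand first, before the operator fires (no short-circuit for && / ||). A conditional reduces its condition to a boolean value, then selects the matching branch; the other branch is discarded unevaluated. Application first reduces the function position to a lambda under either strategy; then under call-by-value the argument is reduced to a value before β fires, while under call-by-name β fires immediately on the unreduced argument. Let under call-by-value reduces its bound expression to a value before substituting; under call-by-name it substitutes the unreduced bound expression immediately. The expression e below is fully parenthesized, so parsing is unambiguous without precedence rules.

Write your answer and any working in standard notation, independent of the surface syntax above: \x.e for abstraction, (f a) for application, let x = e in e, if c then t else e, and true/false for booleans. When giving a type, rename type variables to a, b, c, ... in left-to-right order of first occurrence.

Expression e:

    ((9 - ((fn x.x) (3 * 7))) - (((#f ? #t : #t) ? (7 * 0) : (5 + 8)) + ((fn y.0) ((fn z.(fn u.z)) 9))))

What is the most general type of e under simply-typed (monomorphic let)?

Answer: Int

Trace:
  unify Int ~ Int
x : a
\x._ : a -> a
  unify Int ~ Int
  unify Int ~ Int
  unify a -> a ~ Int -> b
  unify a ~ Int
  unify Int ~ b
_ _ : Int
  unify Int ~ Int
  unify Int ~ Int
  unify Bool ~ Bool
  unify Bool ~ Bool
  unify Bool ~ Bool
  unify Int ~ Int
  unify Int ~ Int
  unify Int ~ Int
  unify Int ~ Int
  unify Int ~ Int
  unify Int ~ Int
\y._ : c -> Int
z : d
\u._ : e -> d
\z._ : d -> e -> d
  unify d -> e -> d ~ Int -> f
  unify d ~ Int
  unify e -> Int ~ f
_ _ : e -> Int
  unify c -> Int ~ (e -> Int) -> g
  unify c ~ e -> Int
  unify Int ~ g
_ _ : Int
  unify Int ~ Int
  unify Int ~ Int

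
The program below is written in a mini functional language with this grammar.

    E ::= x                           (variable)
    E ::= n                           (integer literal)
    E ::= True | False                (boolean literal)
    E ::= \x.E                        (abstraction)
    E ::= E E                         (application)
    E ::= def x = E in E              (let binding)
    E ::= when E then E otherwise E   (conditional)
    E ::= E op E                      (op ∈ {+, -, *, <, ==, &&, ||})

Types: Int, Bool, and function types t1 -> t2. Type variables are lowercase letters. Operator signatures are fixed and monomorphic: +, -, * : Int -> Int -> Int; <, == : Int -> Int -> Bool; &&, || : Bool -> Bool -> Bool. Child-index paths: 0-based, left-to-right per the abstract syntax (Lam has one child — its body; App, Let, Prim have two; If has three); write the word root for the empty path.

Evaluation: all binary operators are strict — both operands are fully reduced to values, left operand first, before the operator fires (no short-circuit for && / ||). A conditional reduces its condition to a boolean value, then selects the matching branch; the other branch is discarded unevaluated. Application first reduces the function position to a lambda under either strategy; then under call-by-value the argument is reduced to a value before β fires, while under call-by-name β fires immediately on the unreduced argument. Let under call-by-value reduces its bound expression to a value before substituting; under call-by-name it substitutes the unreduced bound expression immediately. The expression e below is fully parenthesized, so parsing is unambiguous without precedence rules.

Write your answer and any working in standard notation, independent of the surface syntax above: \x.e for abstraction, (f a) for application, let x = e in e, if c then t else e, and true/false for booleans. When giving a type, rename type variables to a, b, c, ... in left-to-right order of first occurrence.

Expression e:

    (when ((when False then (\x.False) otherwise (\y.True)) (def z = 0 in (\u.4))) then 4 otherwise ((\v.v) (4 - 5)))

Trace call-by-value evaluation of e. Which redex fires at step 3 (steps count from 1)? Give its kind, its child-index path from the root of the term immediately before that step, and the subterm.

Answer: beta at 0 : ((\y.true) (\u.4))

Derivation:
step 0: (if ((if false then (\x.false) else (\y.true)) (let z = 0 in (\u.4))) then 4 else ((\v.v) (4 - 5)))
step 1: [if@0.0] (if ((\y.true) (let z = 0 in (\u.4))) then 4 else ((\v.v) (4 - 5)))
step 2: [let@0.1] (if ((\y.true) (\u.4)) then 4 else ((\v.v) (4 - 5)))
step 3: [beta@0] (if true then 4 else ((\v.v) (4 - 5)))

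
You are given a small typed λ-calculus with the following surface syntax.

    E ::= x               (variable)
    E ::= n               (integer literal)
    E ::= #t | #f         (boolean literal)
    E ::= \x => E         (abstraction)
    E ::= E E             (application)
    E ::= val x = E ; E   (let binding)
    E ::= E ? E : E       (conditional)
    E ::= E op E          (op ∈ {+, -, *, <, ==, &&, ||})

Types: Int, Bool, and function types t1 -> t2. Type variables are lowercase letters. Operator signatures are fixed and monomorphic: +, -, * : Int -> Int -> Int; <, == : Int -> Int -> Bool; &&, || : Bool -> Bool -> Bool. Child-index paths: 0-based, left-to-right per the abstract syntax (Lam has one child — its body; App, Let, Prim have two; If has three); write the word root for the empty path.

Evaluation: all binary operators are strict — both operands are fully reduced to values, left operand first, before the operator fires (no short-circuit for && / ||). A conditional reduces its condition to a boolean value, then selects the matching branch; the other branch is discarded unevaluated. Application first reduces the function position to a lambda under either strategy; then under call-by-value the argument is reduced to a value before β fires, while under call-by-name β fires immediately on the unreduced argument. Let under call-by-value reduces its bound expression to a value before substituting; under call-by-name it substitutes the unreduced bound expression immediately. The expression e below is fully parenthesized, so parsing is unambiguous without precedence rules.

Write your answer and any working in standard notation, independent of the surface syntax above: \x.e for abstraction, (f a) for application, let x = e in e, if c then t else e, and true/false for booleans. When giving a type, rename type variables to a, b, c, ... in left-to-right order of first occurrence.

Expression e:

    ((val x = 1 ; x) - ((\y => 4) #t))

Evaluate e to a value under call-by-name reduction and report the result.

Answer: -3

Derivation:
step 0: ((let x = 1 in x) - ((\y.4) true))
step 1: [let@0] (1 - ((\y.4) true))
step 2: [beta@1] (1 - 4)
step 3: [delta@root] -3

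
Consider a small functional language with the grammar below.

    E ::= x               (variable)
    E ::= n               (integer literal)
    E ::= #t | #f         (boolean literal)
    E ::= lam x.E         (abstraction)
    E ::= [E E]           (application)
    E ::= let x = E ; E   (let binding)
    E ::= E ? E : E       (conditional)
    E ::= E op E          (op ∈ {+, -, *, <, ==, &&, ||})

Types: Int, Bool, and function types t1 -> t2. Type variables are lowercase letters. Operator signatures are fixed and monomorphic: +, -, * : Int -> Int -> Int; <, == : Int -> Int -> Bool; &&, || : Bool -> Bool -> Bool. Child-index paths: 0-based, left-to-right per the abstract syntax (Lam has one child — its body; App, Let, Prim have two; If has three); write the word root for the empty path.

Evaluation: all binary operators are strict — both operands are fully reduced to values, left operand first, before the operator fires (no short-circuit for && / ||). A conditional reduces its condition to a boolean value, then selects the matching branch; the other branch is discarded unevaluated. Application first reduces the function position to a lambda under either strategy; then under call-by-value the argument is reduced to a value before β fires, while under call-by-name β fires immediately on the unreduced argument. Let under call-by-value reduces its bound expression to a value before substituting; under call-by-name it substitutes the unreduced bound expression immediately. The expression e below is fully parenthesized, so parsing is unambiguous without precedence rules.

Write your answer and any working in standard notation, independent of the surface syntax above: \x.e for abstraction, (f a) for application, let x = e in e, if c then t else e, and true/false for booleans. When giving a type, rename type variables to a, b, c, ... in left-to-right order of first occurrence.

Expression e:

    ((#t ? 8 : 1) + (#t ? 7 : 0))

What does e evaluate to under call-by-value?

Working:
step 0: ((if true then 8 else 1) + (if true then 7 else 0))
step 1: [if@0] (8 + (if true then 7 else 0))
step 2: [if@1] (8 + 7)
step 3: [delta@root] 15

Answer: 15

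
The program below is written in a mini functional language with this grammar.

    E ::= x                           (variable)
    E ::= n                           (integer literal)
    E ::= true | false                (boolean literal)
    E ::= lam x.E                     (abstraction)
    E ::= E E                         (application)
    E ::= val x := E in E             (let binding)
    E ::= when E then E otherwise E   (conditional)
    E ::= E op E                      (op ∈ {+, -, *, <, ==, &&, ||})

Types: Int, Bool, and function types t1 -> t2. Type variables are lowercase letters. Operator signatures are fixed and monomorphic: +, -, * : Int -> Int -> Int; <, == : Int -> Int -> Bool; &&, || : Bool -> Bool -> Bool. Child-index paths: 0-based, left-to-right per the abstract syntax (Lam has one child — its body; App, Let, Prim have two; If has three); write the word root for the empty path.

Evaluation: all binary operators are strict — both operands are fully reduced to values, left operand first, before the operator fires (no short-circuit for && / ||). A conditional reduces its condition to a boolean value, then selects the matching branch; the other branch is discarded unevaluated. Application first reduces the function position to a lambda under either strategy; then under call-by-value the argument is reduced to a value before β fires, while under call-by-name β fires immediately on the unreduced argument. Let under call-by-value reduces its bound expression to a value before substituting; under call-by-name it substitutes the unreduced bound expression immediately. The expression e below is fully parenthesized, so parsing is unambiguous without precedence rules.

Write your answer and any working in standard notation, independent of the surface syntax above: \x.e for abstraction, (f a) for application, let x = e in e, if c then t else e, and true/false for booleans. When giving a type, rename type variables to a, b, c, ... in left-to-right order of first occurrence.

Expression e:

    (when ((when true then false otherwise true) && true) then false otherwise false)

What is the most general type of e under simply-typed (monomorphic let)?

Answer: Bool

Working:
  unify Bool ~ Bool
  unify Bool ~ Bool
  unify Bool ~ Bool
  unify Bool ~ Bool
  unify Bool ~ Bool
  unify Bool ~ Bool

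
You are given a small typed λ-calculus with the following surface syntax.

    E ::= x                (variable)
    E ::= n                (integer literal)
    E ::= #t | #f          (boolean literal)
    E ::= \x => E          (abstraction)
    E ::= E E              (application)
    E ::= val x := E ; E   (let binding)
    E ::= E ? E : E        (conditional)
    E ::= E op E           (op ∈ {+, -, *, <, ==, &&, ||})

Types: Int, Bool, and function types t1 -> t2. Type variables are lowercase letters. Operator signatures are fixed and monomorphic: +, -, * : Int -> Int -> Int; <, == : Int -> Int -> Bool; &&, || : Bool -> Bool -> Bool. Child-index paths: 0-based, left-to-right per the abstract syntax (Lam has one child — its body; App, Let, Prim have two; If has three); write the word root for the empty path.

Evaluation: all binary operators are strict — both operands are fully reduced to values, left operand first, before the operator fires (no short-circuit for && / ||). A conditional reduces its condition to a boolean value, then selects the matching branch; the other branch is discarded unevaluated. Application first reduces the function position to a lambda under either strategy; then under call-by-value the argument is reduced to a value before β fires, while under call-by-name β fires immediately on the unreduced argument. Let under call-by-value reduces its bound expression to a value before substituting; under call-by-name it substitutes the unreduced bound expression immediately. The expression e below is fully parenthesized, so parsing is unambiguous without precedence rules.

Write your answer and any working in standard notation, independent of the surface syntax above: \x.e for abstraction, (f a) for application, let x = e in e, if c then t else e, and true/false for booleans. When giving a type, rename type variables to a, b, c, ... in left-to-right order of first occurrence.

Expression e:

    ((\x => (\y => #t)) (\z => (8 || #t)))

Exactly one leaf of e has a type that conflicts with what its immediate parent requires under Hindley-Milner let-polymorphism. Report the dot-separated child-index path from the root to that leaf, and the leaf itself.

Working:
\y._ : b -> Bool
\x._ : a -> b -> Bool
  unify Int ~ Bool
  FAIL: mismatch Int ~ Bool

Answer: 1.0.0 : 8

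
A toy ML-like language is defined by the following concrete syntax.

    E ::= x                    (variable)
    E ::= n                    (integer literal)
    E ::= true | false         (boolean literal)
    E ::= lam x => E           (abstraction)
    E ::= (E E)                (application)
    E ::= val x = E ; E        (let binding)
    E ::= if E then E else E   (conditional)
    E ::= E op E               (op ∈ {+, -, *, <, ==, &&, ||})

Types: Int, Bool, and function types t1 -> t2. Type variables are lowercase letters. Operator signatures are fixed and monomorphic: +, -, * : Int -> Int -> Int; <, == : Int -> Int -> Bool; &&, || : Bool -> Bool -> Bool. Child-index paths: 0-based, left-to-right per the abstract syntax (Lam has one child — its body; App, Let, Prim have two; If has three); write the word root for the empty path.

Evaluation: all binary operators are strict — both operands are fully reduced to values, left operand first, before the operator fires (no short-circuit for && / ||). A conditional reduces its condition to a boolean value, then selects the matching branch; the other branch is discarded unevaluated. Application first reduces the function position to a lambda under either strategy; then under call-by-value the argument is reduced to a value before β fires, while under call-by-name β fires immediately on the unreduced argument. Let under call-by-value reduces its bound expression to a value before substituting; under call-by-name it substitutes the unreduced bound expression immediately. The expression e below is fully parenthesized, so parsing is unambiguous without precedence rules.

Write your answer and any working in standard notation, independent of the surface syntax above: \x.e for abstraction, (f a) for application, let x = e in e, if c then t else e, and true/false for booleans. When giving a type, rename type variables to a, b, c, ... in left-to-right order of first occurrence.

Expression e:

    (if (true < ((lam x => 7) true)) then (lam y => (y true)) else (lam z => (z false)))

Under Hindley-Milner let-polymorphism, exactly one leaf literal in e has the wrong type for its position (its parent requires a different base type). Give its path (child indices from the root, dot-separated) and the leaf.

Derivation:
  unify Bool ~ Int
  FAIL: mismatch Bool ~ Int

Answer: 0.0 : true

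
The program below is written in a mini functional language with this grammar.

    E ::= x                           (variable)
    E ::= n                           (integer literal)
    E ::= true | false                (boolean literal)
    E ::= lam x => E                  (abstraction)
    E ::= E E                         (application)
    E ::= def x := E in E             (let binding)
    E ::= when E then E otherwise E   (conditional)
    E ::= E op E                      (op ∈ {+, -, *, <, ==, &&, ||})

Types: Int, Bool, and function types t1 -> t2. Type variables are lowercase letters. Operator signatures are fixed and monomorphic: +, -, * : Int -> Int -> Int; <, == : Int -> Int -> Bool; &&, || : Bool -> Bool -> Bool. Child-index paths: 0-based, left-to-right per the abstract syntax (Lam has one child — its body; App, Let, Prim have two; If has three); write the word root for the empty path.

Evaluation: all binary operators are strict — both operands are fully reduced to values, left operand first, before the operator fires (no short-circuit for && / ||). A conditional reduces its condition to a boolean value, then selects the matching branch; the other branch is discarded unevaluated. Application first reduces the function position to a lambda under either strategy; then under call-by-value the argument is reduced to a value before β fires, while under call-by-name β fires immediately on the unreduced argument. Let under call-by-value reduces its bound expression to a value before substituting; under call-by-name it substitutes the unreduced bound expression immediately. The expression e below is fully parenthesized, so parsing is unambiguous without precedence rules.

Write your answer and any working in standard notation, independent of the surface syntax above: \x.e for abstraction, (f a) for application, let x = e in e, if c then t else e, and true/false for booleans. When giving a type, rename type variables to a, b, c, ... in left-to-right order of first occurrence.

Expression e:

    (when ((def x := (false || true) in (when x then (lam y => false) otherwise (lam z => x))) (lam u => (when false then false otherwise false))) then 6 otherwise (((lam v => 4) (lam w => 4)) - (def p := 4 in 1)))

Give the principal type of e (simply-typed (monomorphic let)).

Working:
  unify Bool ~ Bool
  unify Bool ~ Bool
let x : Bool
x : Bool
  unify Bool ~ Bool
\y._ : a -> Bool
x : Bool
\z._ : b -> Bool
  unify a -> Bool ~ b -> Bool
  unify a ~ b
  unify Bool ~ Bool
  unify Bool ~ Bool
  unify Bool ~ Bool
\u._ : c -> Bool
  unify b -> Bool ~ (c -> Bool) -> d
  unify b ~ c -> Bool
  unify Bool ~ d
_ _ : Bool
  unify Bool ~ Bool
\v._ : e -> Int
\w._ : f -> Int
  unify e -> Int ~ (f -> Int) -> g
  unify e ~ f -> Int
  unify Int ~ g
_ _ : Int
  unify Int ~ Int
let p : Int
  unify Int ~ Int
  unify Int ~ Int

Answer: Int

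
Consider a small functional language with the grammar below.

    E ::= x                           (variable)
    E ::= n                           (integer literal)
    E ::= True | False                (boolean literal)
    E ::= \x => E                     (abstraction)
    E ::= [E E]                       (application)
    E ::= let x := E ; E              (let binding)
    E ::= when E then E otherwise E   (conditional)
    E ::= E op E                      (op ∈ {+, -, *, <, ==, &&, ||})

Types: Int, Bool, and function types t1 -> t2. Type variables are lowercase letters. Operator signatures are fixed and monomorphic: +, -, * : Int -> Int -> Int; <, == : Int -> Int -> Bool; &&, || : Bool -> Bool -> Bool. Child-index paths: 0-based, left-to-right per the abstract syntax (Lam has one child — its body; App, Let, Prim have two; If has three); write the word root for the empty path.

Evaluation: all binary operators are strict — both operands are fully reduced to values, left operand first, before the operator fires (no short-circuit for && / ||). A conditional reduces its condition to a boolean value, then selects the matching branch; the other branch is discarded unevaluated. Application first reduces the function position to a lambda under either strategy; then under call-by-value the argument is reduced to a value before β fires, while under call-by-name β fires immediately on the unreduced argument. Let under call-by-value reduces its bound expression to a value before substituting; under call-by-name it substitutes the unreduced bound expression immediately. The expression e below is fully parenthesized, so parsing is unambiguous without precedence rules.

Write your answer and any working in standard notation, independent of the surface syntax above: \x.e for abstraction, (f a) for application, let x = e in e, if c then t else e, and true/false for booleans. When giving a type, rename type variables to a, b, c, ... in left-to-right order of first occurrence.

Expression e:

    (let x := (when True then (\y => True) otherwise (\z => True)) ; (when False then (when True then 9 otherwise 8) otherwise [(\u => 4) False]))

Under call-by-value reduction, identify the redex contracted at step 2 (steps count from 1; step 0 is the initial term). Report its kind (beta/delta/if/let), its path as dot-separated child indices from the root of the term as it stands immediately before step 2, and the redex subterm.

Working:
step 0: (let x = (if true then (\y.true) else (\z.true)) in (if false then (if true then 9 else 8) else ((\u.4) false)))
step 1: [if@0] (let x = (\y.true) in (if false then (if true then 9 else 8) else ((\u.4) false)))
step 2: [let@root] (if false then (if true then 9 else 8) else ((\u.4) false))

Answer: let at root : (let x = (\y.true) in (if false then (if true then 9 else 8) else ((\u.4) false)))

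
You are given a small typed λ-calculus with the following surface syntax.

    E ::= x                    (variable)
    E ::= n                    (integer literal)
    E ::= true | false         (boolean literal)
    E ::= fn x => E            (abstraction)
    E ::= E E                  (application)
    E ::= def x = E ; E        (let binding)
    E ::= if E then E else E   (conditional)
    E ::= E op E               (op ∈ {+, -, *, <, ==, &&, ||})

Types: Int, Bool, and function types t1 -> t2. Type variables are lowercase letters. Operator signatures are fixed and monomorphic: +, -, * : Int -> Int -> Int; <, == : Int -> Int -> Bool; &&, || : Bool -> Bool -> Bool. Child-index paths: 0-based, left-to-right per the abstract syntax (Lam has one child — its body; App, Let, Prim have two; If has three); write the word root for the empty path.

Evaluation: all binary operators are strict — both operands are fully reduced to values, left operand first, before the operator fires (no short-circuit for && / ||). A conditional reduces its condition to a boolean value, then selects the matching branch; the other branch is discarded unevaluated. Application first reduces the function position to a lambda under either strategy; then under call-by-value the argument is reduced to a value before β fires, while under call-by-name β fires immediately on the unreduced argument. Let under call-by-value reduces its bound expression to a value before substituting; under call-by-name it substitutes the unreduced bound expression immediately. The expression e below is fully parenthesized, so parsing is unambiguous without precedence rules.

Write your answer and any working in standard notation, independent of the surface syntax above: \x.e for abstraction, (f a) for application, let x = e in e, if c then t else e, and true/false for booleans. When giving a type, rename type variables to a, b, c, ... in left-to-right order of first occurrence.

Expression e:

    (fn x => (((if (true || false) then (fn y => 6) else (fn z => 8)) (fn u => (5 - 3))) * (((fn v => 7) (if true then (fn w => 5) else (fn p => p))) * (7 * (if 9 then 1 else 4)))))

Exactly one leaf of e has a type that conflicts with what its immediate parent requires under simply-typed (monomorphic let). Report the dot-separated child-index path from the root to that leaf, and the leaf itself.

Derivation:
  unify Bool ~ Bool
  unify Bool ~ Bool
  unify Bool ~ Bool
\y._ : b -> Int
\z._ : c -> Int
  unify b -> Int ~ c -> Int
  unify b ~ c
  unify Int ~ Int
  unify Int ~ Int
  unify Int ~ Int
\u._ : d -> Int
  unify c -> Int ~ (d -> Int) -> e
  unify c ~ d -> Int
  unify Int ~ e
_ _ : Int
  unify Int ~ Int
\v._ : f -> Int
  unify Bool ~ Bool
\w._ : g -> Int
p : h
\p._ : h -> h
  unify g -> Int ~ h -> h
  unify g ~ h
  unify Int ~ h
  unify f -> Int ~ (Int -> Int) -> i
  unify f ~ Int -> Int
  unify Int ~ i
_ _ : Int
  unify Int ~ Int
  unify Int ~ Int
  unify Int ~ Bool
  FAIL: mismatch Int ~ Bool

Answer: 0.1.1.1.0 : 9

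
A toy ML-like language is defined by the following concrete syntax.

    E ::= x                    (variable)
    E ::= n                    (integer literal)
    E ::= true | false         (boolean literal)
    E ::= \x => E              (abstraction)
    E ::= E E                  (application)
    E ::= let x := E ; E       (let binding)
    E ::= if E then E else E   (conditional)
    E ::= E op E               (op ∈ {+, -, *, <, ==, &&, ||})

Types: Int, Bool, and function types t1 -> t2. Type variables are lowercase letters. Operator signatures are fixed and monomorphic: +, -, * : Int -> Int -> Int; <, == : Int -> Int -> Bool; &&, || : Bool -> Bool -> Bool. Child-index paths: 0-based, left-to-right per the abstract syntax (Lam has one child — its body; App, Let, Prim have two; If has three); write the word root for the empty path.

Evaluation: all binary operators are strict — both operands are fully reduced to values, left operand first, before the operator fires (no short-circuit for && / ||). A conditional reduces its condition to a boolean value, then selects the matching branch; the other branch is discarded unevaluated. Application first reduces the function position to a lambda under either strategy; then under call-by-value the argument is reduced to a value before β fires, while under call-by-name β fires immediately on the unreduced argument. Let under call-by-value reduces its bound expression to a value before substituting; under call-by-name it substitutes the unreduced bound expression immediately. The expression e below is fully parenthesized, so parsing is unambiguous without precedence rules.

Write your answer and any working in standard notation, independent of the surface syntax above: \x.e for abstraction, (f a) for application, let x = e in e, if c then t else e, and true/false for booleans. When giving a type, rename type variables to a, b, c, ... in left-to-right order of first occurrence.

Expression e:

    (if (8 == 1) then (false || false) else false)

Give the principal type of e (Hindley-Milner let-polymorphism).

Answer: Bool

Trace:
  unify Int ~ Int
  unify Int ~ Int
  unify Bool ~ Bool
  unify Bool ~ Bool
  unify Bool ~ Bool
  unify Bool ~ Bool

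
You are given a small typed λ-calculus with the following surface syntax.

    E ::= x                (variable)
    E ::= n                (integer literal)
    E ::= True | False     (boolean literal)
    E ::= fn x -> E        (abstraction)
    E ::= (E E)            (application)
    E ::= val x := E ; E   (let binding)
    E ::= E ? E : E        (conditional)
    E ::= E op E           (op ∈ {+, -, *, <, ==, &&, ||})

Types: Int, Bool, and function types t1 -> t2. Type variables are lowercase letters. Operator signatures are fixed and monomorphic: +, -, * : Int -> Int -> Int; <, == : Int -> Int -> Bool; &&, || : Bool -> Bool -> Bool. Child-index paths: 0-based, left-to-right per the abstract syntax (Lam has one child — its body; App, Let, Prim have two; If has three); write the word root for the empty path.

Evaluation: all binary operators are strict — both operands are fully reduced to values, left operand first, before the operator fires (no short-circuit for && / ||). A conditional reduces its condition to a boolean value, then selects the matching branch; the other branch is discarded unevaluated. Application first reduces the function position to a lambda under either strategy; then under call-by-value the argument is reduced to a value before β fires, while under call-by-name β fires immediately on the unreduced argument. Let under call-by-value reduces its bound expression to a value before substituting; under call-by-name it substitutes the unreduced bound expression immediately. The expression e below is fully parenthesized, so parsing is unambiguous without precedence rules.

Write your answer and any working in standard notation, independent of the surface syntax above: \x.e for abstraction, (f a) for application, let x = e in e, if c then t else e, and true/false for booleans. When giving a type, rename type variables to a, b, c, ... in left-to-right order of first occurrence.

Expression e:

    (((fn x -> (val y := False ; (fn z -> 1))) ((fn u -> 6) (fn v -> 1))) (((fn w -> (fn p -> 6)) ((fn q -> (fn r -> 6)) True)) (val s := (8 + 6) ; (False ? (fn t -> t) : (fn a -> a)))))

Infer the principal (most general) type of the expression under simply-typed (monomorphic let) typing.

Answer: Int

Working:
let y : Bool
\z._ : b -> Int
\x._ : a -> b -> Int
\u._ : c -> Int
\v._ : d -> Int
  unify c -> Int ~ (d -> Int) -> e
  unify c ~ d -> Int
  unify Int ~ e
_ _ : Int
  unify a -> b -> Int ~ Int -> f
  unify a ~ Int
  unify b -> Int ~ f
_ _ : b -> Int
\p._ : h -> Int
\w._ : g -> h -> Int
\r._ : j -> Int
\q._ : i -> j -> Int
  unify i -> j -> Int ~ Bool -> k
  unify i ~ Bool
  unify j -> Int ~ k
_ _ : j -> Int
  unify g -> h -> Int ~ (j -> Int) -> l
  unify g ~ j -> Int
  unify h -> Int ~ l
_ _ : h -> Int
  unify Int ~ Int
  unify Int ~ Int
let s : Int
  unify Bool ~ Bool
t : m
\t._ : m -> m
a : n
\a._ : n -> n
  unify m -> m ~ n -> n
  unify m ~ n
  unify n ~ n
  unify h -> Int ~ (n -> n) -> o
  unify h ~ n -> n
  unify Int ~ o
_ _ : Int
  unify b -> Int ~ Int -> p
  unify b ~ Int
  unify Int ~ p
_ _ : Int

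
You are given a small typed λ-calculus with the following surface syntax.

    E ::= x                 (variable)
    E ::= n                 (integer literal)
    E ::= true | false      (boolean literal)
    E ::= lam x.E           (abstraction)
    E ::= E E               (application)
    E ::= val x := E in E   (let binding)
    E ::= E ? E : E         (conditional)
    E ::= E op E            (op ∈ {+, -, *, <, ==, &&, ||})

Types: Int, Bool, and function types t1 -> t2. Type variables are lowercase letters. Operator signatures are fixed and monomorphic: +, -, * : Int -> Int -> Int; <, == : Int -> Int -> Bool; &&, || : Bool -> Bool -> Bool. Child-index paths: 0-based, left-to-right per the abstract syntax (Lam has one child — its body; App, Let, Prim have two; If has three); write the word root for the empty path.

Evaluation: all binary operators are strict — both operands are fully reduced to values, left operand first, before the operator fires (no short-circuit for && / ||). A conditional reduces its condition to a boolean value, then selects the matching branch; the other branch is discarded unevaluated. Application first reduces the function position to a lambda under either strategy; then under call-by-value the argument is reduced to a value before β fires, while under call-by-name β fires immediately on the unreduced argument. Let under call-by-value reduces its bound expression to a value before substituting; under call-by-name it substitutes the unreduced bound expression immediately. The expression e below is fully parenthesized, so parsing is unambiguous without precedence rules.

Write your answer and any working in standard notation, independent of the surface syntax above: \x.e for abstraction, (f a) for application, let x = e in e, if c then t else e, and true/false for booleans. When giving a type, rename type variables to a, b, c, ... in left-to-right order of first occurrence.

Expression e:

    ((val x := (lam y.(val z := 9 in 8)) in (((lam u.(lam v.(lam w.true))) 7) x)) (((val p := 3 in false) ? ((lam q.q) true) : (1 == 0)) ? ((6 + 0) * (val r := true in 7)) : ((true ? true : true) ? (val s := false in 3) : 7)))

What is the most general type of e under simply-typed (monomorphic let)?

Trace:
let z : Int
\y._ : a -> Int
let x : a -> Int
\w._ : d -> Bool
\v._ : c -> d -> Bool
\u._ : b -> c -> d -> Bool
  unify b -> c -> d -> Bool ~ Int -> e
  unify b ~ Int
  unify c -> d -> Bool ~ e
_ _ : c -> d -> Bool
x : a -> Int
  unify c -> d -> Bool ~ (a -> Int) -> f
  unify c ~ a -> Int
  unify d -> Bool ~ f
_ _ : d -> Bool
let p : Int
  unify Bool ~ Bool
q : g
\q._ : g -> g
  unify g -> g ~ Bool -> h
  unify g ~ Bool
  unify Bool ~ h
_ _ : Bool
  unify Int ~ Int
  unify Int ~ Int
  unify Bool ~ Bool
  unify Bool ~ Bool
  unify Int ~ Int
  unify Int ~ Int
  unify Int ~ Int
let r : Bool
  unify Int ~ Int
  unify Bool ~ Bool
  unify Bool ~ Bool
  unify Bool ~ Bool
let s : Bool
  unify Int ~ Int
  unify Int ~ Int
  unify d -> Bool ~ Int -> i
  unify d ~ Int
  unify Bool ~ i
_ _ : Bool

Answer: Bool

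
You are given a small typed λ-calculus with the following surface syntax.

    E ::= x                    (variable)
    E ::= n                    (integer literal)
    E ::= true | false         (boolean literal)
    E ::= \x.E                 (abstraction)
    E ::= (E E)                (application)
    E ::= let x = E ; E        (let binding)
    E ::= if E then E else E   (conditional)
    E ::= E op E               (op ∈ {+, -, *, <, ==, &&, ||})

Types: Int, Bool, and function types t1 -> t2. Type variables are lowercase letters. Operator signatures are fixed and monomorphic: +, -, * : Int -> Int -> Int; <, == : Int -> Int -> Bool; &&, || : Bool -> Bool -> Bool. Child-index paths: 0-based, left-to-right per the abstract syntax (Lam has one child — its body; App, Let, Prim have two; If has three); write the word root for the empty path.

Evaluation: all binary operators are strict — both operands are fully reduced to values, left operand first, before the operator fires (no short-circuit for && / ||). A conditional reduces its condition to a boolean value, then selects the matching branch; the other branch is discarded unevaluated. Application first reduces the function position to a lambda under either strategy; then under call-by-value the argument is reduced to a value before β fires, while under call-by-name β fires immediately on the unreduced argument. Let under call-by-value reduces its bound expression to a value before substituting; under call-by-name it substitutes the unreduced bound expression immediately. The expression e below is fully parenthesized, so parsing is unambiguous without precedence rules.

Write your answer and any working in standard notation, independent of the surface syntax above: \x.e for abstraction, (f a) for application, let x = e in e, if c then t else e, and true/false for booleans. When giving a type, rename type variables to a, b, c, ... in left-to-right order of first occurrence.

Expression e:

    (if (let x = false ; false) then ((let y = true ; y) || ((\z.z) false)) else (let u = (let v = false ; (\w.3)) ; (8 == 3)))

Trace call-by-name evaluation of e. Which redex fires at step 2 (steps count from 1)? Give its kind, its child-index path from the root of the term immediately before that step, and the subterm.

Trace:
step 0: (if (let x = false in false) then ((let y = true in y) || ((\z.z) false)) else (let u = (let v = false in (\w.3)) in (8 == 3)))
step 1: [let@0] (if false then ((let y = true in y) || ((\z.z) false)) else (let u = (let v = false in (\w.3)) in (8 == 3)))
step 2: [if@root] (let u = (let v = false in (\w.3)) in (8 == 3))

Answer: if at root : (if false then ((let y = true in y) || ((\z.z) false)) else (let u = (let v = false in (\w.3)) in (8 == 3)))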